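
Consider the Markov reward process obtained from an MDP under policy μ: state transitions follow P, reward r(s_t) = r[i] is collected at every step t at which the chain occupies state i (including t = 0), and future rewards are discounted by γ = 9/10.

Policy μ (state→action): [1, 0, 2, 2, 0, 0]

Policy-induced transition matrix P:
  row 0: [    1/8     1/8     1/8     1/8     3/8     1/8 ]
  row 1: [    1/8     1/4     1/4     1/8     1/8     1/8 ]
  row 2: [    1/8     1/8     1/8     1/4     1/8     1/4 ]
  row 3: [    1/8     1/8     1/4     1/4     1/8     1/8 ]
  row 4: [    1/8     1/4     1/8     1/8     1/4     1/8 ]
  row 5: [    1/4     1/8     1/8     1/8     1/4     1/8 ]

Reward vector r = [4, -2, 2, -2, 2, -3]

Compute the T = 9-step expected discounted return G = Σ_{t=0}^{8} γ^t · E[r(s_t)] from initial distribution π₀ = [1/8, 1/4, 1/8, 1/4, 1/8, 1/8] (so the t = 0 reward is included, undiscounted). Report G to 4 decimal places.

t=0: π = [0.1250, 0.2500, 0.1250, 0.2500, 0.1250, 0.1250], E[r] = -0.3750, γ^t·E[r] = -0.375000, running G = -0.375000
t=1: π = [0.1406, 0.1719, 0.1875, 0.1719, 0.1875, 0.1406], E[r] = 0.2031, γ^t·E[r] = 0.182813, running G = -0.192188
t=2: π = [0.1426, 0.1699, 0.1680, 0.1699, 0.2012, 0.1484], E[r] = 0.1836, γ^t·E[r] = 0.148711, running G = -0.043477
t=3: π = [0.1436, 0.1714, 0.1675, 0.1672, 0.2043, 0.1460], E[r] = 0.2026, γ^t·E[r] = 0.147722, running G = 0.104246
t=4: π = [0.1432, 0.1720, 0.1673, 0.1668, 0.2047, 0.1459], E[r] = 0.2016, γ^t·E[r] = 0.132269, running G = 0.236515
t=5: π = [0.1432, 0.1721, 0.1674, 0.1668, 0.2046, 0.1459], E[r] = 0.2015, γ^t·E[r] = 0.118981, running G = 0.355496
t=6: π = [0.1432, 0.1721, 0.1674, 0.1668, 0.2046, 0.1459], E[r] = 0.2015, γ^t·E[r] = 0.107066, running G = 0.462562
t=7: π = [0.1432, 0.1721, 0.1674, 0.1668, 0.2046, 0.1459], E[r] = 0.2015, γ^t·E[r] = 0.096358, running G = 0.558921
t=8: π = [0.1432, 0.1721, 0.1674, 0.1668, 0.2046, 0.1459], E[r] = 0.2015, γ^t·E[r] = 0.086723, running G = 0.645643

G = 0.6456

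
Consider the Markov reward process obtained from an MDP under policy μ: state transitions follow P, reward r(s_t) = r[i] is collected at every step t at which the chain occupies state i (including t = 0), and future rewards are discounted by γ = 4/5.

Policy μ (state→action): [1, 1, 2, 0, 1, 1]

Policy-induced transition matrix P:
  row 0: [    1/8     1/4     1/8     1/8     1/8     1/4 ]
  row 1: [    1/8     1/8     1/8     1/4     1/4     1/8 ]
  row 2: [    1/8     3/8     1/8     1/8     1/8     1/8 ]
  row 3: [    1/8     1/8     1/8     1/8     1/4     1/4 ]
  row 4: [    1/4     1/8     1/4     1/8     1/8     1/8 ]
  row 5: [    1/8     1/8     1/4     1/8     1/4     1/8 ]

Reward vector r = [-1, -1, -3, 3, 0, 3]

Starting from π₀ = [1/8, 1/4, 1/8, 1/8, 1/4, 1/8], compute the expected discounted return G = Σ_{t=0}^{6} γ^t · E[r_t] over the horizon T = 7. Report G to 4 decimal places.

t=0: π = [0.1250, 0.2500, 0.1250, 0.1250, 0.2500, 0.1250], E[r] = 0.0000, γ^t·E[r] = 0.000000, running G = 0.000000
t=1: π = [0.1563, 0.1719, 0.1719, 0.1563, 0.1875, 0.1563], E[r] = 0.0938, γ^t·E[r] = 0.075000, running G = 0.075000
t=2: π = [0.1484, 0.1875, 0.1680, 0.1465, 0.1855, 0.1641], E[r] = 0.0918, γ^t·E[r] = 0.058750, running G = 0.133750
t=3: π = [0.1482, 0.1855, 0.1687, 0.1484, 0.1873, 0.1619], E[r] = 0.0911, γ^t·E[r] = 0.046625, running G = 0.180375
t=4: π = [0.1484, 0.1857, 0.1686, 0.1482, 0.1870, 0.1621], E[r] = 0.0908, γ^t·E[r] = 0.037188, running G = 0.217563
t=5: π = [0.1484, 0.1857, 0.1686, 0.1482, 0.1870, 0.1621], E[r] = 0.0909, γ^t·E[r] = 0.029780, running G = 0.247343
t=6: π = [0.1484, 0.1857, 0.1686, 0.1482, 0.1870, 0.1621], E[r] = 0.0909, γ^t·E[r] = 0.023824, running G = 0.271166

G = 0.2712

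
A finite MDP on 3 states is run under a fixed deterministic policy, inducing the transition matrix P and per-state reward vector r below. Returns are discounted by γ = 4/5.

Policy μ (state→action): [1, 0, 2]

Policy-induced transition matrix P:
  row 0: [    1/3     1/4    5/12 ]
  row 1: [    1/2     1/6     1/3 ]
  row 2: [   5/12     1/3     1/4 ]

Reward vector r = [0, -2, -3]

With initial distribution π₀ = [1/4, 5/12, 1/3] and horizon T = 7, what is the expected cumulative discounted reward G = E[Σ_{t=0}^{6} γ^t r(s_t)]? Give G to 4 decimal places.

G = -6.3031

t=0: π = [0.2500, 0.4167, 0.3333], E[r] = -1.8333, γ^t·E[r] = -1.833333, running G = -1.833333
t=1: π = [0.4306, 0.2431, 0.3264], E[r] = -1.4653, γ^t·E[r] = -1.172222, running G = -3.005556
t=2: π = [0.4010, 0.2569, 0.3420], E[r] = -1.5399, γ^t·E[r] = -0.985556, running G = -3.991111
t=3: π = [0.4047, 0.2571, 0.3383], E[r] = -1.5289, γ^t·E[r] = -0.782815, running G = -4.773926
t=4: π = [0.4044, 0.2568, 0.3389], E[r] = -1.5301, γ^t·E[r] = -0.626741, running G = -5.400667
t=5: π = [0.4044, 0.2568, 0.3388], E[r] = -1.5301, γ^t·E[r] = -0.501370, running G = -5.902037
t=6: π = [0.4044, 0.2568, 0.3388], E[r] = -1.5301, γ^t·E[r] = -0.401094, running G = -6.303130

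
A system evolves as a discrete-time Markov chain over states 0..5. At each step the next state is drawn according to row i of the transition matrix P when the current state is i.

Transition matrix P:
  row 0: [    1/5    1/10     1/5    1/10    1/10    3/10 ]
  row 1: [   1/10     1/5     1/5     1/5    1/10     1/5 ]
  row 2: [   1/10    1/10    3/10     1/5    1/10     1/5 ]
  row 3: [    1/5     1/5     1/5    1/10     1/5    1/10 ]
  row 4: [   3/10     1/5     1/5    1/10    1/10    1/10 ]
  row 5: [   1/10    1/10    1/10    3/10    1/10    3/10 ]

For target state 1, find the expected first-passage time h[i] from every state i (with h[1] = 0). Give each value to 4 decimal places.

First-step conditioning: h[1] = 0; for i ≠ 1, h[i] = 1 + Σ_k P[i][k]·h[k].
  h[0] = 1 + 1/5·h[0] + 1/5·h[2] + 1/10·h[3] + 1/10·h[4] + 3/10·h[5]
  h[2] = 1 + 1/10·h[0] + 3/10·h[2] + 1/5·h[3] + 1/10·h[4] + 1/5·h[5]
  h[3] = 1 + 1/5·h[0] + 1/5·h[2] + 1/10·h[3] + 1/5·h[4] + 1/10·h[5]
  h[4] = 1 + 3/10·h[0] + 1/5·h[2] + 1/10·h[3] + 1/10·h[4] + 1/10·h[5]
  h[5] = 1 + 1/10·h[0] + 1/10·h[2] + 3/10·h[3] + 1/10·h[4] + 3/10·h[5]
Solving the 5×5 linear system over states ≠ 1 gives exactly h = [4637/594, 0, 1531/198, 2765/396, 2096/297, 3029/396] (h[1] = 0 is the target).

h = [7.8064, 0.0000, 7.7323, 6.9823, 7.0572, 7.6490]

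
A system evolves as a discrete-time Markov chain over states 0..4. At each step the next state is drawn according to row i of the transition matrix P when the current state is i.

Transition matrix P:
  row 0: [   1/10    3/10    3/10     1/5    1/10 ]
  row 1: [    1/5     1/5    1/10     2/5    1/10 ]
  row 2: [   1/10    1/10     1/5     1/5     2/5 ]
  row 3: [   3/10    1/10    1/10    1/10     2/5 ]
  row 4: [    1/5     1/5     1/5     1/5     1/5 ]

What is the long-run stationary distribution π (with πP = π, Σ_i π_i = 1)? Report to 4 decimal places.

Balance equations π_j = Σ_i π_i·P[i][j]:
  π_0 = 1/10·π_0 + 1/5·π_1 + 1/10·π_2 + 3/10·π_3 + 1/5·π_4
  π_1 = 3/10·π_0 + 1/5·π_1 + 1/10·π_2 + 1/10·π_3 + 1/5·π_4
  π_2 = 3/10·π_0 + 1/10·π_1 + 1/5·π_2 + 1/10·π_3 + 1/5·π_4
  π_3 = 1/5·π_0 + 2/5·π_1 + 1/5·π_2 + 1/10·π_3 + 1/5·π_4
  normalize: π_0 + π_1 + π_2 + π_3 + π_4 = 1
Solving the linear system gives exactly π = [42/227, 122/681, 122/681, 146/681, 55/227].

π = [0.1850, 0.1791, 0.1791, 0.2144, 0.2423]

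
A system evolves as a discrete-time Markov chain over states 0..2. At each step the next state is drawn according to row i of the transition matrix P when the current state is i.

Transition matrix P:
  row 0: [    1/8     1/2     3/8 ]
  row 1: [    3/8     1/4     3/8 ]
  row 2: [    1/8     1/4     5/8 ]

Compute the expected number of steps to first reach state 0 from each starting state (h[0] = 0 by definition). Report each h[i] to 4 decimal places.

h = [0.0000, 4.0000, 5.3333]

First-step conditioning: h[0] = 0; for i ≠ 0, h[i] = 1 + Σ_k P[i][k]·h[k].
  h[1] = 1 + 1/4·h[1] + 3/8·h[2]
  h[2] = 1 + 1/4·h[1] + 5/8·h[2]
Solving the 2×2 linear system over states ≠ 0 gives exactly h = [0, 4, 16/3] (h[0] = 0 is the target).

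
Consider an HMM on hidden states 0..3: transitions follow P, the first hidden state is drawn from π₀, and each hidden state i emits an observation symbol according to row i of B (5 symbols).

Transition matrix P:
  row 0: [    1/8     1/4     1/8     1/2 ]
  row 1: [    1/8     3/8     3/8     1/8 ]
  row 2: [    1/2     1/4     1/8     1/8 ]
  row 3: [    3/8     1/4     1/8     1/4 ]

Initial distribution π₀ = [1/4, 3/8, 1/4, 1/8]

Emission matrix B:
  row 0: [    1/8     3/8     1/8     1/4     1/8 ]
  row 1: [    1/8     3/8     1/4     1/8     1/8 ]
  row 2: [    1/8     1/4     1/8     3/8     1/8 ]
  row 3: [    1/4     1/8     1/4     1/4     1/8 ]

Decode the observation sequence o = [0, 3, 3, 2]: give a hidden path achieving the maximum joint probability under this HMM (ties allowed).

path = [1, 2, 0, 3]

t=0: δ = [3.125e-02, 4.688e-02, 3.125e-02, 3.125e-02]  (obs o_0=0)
t=1: δ = [3.906e-03, 2.197e-03, 6.592e-03, 3.906e-03]  ψ = [2, 1, 1, 0]  (obs o_1=3)
t=2: δ = [8.240e-04, 2.060e-04, 3.090e-04, 4.883e-04]  ψ = [2, 2, 1, 0]  (obs o_2=3)
t=3: δ = [2.289e-05, 5.150e-05, 1.287e-05, 1.030e-04]  ψ = [3, 0, 0, 0]  (obs o_3=2)
backtrack: best end state = 3; path = [1, 2, 0, 3]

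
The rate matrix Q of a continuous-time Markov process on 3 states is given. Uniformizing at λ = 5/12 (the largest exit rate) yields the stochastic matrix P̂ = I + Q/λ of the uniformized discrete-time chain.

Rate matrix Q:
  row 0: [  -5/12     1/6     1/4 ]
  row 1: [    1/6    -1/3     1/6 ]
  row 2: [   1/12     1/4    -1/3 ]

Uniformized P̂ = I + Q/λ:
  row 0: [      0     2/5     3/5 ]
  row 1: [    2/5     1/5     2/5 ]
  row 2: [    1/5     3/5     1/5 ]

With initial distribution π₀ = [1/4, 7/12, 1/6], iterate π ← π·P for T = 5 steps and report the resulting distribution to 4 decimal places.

π = [0.2332, 0.3958, 0.3710]

t=0: π = [0.2500, 0.5833, 0.1667]
t=1: π = [0.2667, 0.3167, 0.4167]
t=2: π = [0.2100, 0.4200, 0.3700]
t=3: π = [0.2420, 0.3900, 0.3680]
t=4: π = [0.2296, 0.3956, 0.3748]
t=5: π = [0.2332, 0.3958, 0.3710]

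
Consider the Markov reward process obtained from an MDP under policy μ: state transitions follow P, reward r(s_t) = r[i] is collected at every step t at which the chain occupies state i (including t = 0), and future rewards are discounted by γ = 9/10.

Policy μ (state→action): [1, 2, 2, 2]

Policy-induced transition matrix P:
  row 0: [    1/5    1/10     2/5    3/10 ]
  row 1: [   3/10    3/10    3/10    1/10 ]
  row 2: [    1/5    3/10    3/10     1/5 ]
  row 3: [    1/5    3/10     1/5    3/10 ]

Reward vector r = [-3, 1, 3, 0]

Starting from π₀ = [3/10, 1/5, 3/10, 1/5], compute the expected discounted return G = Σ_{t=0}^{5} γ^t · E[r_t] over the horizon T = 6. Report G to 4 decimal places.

G = 1.9968

t=0: π = [0.3000, 0.2000, 0.3000, 0.2000], E[r] = 0.2000, γ^t·E[r] = 0.200000, running G = 0.200000
t=1: π = [0.2200, 0.2400, 0.3100, 0.2300], E[r] = 0.5100, γ^t·E[r] = 0.459000, running G = 0.659000
t=2: π = [0.2240, 0.2560, 0.2990, 0.2210], E[r] = 0.4810, γ^t·E[r] = 0.389610, running G = 1.048610
t=3: π = [0.2256, 0.2552, 0.3003, 0.2189], E[r] = 0.4793, γ^t·E[r] = 0.349410, running G = 1.398020
t=4: π = [0.2255, 0.2549, 0.3007, 0.2189], E[r] = 0.4803, γ^t·E[r] = 0.315145, running G = 1.713164
t=5: π = [0.2255, 0.2549, 0.3007, 0.2190], E[r] = 0.4804, γ^t·E[r] = 0.283677, running G = 1.996841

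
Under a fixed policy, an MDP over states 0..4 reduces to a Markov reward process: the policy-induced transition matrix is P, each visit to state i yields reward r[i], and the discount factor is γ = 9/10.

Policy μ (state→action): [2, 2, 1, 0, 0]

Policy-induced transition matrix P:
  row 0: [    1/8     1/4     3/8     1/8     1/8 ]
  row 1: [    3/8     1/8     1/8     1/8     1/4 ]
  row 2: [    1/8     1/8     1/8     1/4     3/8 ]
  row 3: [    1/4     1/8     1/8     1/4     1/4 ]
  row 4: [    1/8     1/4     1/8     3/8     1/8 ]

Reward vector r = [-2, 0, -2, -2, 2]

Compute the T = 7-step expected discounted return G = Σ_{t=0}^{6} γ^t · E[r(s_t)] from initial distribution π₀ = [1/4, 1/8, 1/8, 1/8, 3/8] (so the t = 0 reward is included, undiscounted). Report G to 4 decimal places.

t=0: π = [0.2500, 0.1250, 0.1250, 0.1250, 0.3750], E[r] = -0.2500, γ^t·E[r] = -0.250000, running G = -0.250000
t=1: π = [0.1719, 0.2031, 0.1875, 0.2500, 0.1875], E[r] = -0.8438, γ^t·E[r] = -0.759375, running G = -1.009375
t=2: π = [0.2070, 0.1699, 0.1680, 0.2266, 0.2285], E[r] = -0.7461, γ^t·E[r] = -0.604336, running G = -1.613711
t=3: π = [0.1958, 0.1794, 0.1768, 0.2314, 0.2166], E[r] = -0.7749, γ^t·E[r] = -0.564904, running G = -2.178615
t=4: π = [0.1988, 0.1765, 0.1740, 0.2302, 0.2206], E[r] = -0.7647, γ^t·E[r] = -0.501726, running G = -2.680341
t=5: π = [0.1979, 0.1774, 0.1747, 0.2307, 0.2193], E[r] = -0.7679, γ^t·E[r] = -0.453414, running G = -3.133755
t=6: π = [0.1982, 0.1772, 0.1745, 0.2305, 0.2197], E[r] = -0.7670, γ^t·E[r] = -0.407594, running G = -3.541348

G = -3.5413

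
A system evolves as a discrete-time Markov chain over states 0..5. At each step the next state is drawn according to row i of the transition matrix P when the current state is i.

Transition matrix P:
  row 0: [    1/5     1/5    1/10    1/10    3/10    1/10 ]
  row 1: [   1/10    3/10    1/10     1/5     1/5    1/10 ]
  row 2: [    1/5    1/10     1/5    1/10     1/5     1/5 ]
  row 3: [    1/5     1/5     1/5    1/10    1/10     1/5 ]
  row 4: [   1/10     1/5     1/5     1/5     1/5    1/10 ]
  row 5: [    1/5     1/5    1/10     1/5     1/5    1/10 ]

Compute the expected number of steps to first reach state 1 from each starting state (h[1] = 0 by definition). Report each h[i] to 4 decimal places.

h = [5.4080, 0.0000, 6.0022, 5.4556, 5.4663, 5.4069]

First-step conditioning: h[1] = 0; for i ≠ 1, h[i] = 1 + Σ_k P[i][k]·h[k].
  h[0] = 1 + 1/5·h[0] + 1/10·h[2] + 1/10·h[3] + 3/10·h[4] + 1/10·h[5]
  h[2] = 1 + 1/5·h[0] + 1/5·h[2] + 1/10·h[3] + 1/5·h[4] + 1/5·h[5]
  h[3] = 1 + 1/5·h[0] + 1/5·h[2] + 1/10·h[3] + 1/10·h[4] + 1/5·h[5]
  h[4] = 1 + 1/10·h[0] + 1/5·h[2] + 1/5·h[3] + 1/5·h[4] + 1/10·h[5]
  h[5] = 1 + 1/5·h[0] + 1/10·h[2] + 1/5·h[3] + 1/5·h[4] + 1/10·h[5]
Solving the 5×5 linear system over states ≠ 1 gives exactly h = [16835/3113, 0, 18685/3113, 50950/9339, 51050/9339, 50495/9339] (h[1] = 0 is the target).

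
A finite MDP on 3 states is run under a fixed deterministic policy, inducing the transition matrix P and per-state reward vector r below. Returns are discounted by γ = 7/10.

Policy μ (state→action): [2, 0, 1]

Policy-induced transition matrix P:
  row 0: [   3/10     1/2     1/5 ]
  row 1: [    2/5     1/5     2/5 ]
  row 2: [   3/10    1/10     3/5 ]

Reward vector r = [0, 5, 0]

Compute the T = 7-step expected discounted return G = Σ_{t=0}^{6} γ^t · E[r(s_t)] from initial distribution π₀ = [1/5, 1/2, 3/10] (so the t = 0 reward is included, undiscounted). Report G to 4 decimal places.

t=0: π = [0.2000, 0.5000, 0.3000], E[r] = 2.5000, γ^t·E[r] = 2.500000, running G = 2.500000
t=1: π = [0.3500, 0.2300, 0.4200], E[r] = 1.1500, γ^t·E[r] = 0.805000, running G = 3.305000
t=2: π = [0.3230, 0.2630, 0.4140], E[r] = 1.3150, γ^t·E[r] = 0.644350, running G = 3.949350
t=3: π = [0.3263, 0.2555, 0.4182], E[r] = 1.2775, γ^t·E[r] = 0.438183, running G = 4.387533
t=4: π = [0.3256, 0.2561, 0.4184], E[r] = 1.2804, γ^t·E[r] = 0.307412, running G = 4.694945
t=5: π = [0.3256, 0.2558, 0.4186], E[r] = 1.2791, γ^t·E[r] = 0.214984, running G = 4.909929
t=6: π = [0.3256, 0.2558, 0.4186], E[r] = 1.2791, γ^t·E[r] = 0.150488, running G = 5.060417

G = 5.0604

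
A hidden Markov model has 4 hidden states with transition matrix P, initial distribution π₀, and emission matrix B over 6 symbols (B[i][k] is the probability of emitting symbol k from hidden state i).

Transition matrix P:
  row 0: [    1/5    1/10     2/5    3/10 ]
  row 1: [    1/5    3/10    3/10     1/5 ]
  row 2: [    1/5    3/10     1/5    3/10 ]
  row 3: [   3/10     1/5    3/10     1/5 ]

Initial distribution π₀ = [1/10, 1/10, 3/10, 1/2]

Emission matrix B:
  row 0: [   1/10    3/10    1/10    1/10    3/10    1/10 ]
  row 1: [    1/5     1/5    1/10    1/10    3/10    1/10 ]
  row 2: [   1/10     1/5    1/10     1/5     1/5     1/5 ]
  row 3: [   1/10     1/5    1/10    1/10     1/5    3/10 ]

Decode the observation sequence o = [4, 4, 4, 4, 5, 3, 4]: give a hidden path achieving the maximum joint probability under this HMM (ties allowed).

t=0: δ = [3.000e-02, 3.000e-02, 6.000e-02, 1.000e-01]  (obs o_0=4)
t=1: δ = [9.000e-03, 6.000e-03, 6.000e-03, 4.000e-03]  ψ = [3, 3, 3, 3]  (obs o_1=4)
t=2: δ = [5.400e-04, 5.400e-04, 7.200e-04, 5.400e-04]  ψ = [0, 1, 0, 0]  (obs o_2=4)
t=3: δ = [4.860e-05, 6.480e-05, 4.320e-05, 4.320e-05]  ψ = [3, 2, 0, 2]  (obs o_3=4)
t=4: δ = [1.296e-06, 1.944e-06, 3.888e-06, 4.374e-06]  ψ = [1, 1, 0, 0]  (obs o_4=5)
t=5: δ = [1.312e-07, 1.166e-07, 2.624e-07, 1.166e-07]  ψ = [3, 2, 3, 2]  (obs o_5=3)
t=6: δ = [1.575e-08, 2.362e-08, 1.050e-08, 1.575e-08]  ψ = [2, 2, 0, 2]  (obs o_6=4)
backtrack: best end state = 1; path = [3, 0, 3, 0, 3, 2, 1]

path = [3, 0, 3, 0, 3, 2, 1]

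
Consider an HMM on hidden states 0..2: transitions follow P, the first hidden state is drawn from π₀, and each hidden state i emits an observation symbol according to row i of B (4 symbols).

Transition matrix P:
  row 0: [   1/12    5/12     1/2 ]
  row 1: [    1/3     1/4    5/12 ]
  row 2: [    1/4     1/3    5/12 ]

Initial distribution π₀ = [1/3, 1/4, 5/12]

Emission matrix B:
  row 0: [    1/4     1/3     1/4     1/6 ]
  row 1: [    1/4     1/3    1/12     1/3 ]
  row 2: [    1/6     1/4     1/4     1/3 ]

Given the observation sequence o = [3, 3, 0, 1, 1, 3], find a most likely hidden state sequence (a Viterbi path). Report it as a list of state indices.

path = [2, 2, 1, 0, 1, 2]

t=0: δ = [5.556e-02, 8.333e-02, 1.389e-01]  (obs o_0=3)
t=1: δ = [5.787e-03, 1.543e-02, 1.929e-02]  ψ = [2, 2, 2]  (obs o_1=3)
t=2: δ = [1.286e-03, 1.608e-03, 1.340e-03]  ψ = [1, 2, 2]  (obs o_2=0)
t=3: δ = [1.786e-04, 1.786e-04, 1.674e-04]  ψ = [1, 0, 1]  (obs o_3=1)
t=4: δ = [1.985e-05, 2.481e-05, 2.233e-05]  ψ = [1, 0, 0]  (obs o_4=1)
t=5: δ = [1.378e-06, 2.756e-06, 3.445e-06]  ψ = [1, 0, 1]  (obs o_5=3)
backtrack: best end state = 2; path = [2, 2, 1, 0, 1, 2]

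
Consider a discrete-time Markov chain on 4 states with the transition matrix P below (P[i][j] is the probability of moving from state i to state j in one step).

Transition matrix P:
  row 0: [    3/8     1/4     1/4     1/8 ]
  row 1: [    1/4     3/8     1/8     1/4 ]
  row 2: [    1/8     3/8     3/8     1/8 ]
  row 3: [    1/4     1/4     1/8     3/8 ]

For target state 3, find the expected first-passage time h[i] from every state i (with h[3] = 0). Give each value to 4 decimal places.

First-step conditioning: h[3] = 0; for i ≠ 3, h[i] = 1 + Σ_k P[i][k]·h[k].
  h[0] = 1 + 3/8·h[0] + 1/4·h[1] + 1/4·h[2]
  h[1] = 1 + 1/4·h[0] + 3/8·h[1] + 1/8·h[2]
  h[2] = 1 + 1/8·h[0] + 3/8·h[1] + 3/8·h[2]
Solving the 3×3 linear system over states ≠ 3 gives exactly h = [200/33, 172/33, 196/33, 0] (h[3] = 0 is the target).

h = [6.0606, 5.2121, 5.9394, 0.0000]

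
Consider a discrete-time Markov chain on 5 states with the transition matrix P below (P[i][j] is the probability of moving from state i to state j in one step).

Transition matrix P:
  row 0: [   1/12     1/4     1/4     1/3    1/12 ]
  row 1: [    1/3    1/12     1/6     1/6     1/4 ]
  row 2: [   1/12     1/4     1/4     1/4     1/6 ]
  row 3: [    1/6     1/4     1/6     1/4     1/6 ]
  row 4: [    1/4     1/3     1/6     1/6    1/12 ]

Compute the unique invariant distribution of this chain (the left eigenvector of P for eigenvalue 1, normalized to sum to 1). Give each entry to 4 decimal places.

π = [0.1853, 0.2255, 0.1987, 0.2336, 0.1569]

Balance equations π_j = Σ_i π_i·P[i][j]:
  π_0 = 1/12·π_0 + 1/3·π_1 + 1/12·π_2 + 1/6·π_3 + 1/4·π_4
  π_1 = 1/4·π_0 + 1/12·π_1 + 1/4·π_2 + 1/4·π_3 + 1/3·π_4
  π_2 = 1/4·π_0 + 1/6·π_1 + 1/4·π_2 + 1/6·π_3 + 1/6·π_4
  π_3 = 1/3·π_0 + 1/6·π_1 + 1/4·π_2 + 1/4·π_3 + 1/6·π_4
  normalize: π_0 + π_1 + π_2 + π_3 + π_4 = 1
Solving the linear system gives exactly π = [4863/26240, 5917/26240, 5213/26240, 6129/26240, 2059/13120].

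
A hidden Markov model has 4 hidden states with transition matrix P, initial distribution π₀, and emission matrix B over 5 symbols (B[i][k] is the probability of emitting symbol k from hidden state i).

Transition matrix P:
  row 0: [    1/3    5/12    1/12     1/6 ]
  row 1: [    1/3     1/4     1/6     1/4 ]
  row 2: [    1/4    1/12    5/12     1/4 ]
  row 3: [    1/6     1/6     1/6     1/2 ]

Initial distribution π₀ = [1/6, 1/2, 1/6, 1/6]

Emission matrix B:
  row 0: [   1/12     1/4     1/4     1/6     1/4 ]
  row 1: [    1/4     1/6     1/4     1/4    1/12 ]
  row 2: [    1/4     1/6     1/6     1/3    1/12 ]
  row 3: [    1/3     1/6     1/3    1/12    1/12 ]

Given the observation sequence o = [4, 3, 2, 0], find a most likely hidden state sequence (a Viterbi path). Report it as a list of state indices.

t=0: δ = [4.167e-02, 4.167e-02, 1.389e-02, 1.389e-02]  (obs o_0=4)
t=1: δ = [2.315e-03, 4.340e-03, 2.315e-03, 8.681e-04]  ψ = [0, 0, 1, 1]  (obs o_1=3)
t=2: δ = [3.617e-04, 2.713e-04, 1.608e-04, 3.617e-04]  ψ = [1, 1, 2, 1]  (obs o_2=2)
t=3: δ = [1.005e-05, 3.768e-05, 1.674e-05, 6.028e-05]  ψ = [0, 0, 2, 3]  (obs o_3=0)
backtrack: best end state = 3; path = [0, 1, 3, 3]

path = [0, 1, 3, 3]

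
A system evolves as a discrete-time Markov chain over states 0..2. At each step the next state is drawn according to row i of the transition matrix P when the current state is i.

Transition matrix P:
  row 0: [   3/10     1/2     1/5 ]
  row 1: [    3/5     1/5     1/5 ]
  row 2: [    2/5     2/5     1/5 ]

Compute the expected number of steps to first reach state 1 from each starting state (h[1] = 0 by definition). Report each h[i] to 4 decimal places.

First-step conditioning: h[1] = 0; for i ≠ 1, h[i] = 1 + Σ_k P[i][k]·h[k].
  h[0] = 1 + 3/10·h[0] + 1/5·h[2]
  h[2] = 1 + 2/5·h[0] + 1/5·h[2]
Solving the 2×2 linear system over states ≠ 1 gives exactly h = [25/12, 0, 55/24] (h[1] = 0 is the target).

h = [2.0833, 0.0000, 2.2917]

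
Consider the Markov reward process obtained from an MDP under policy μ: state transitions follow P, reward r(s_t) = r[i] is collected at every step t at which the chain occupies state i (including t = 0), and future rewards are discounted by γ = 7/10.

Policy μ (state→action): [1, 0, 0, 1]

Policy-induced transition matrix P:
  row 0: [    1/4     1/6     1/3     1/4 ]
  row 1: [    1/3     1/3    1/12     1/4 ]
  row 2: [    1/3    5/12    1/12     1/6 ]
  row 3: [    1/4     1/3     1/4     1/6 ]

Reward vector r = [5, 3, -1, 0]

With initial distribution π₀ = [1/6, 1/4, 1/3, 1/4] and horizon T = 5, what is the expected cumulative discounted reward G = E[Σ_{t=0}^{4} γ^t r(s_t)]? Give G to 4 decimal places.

t=0: π = [0.1667, 0.2500, 0.3333, 0.2500], E[r] = 1.2500, γ^t·E[r] = 1.250000, running G = 1.250000
t=1: π = [0.2986, 0.3333, 0.1667, 0.2014], E[r] = 2.3264, γ^t·E[r] = 1.628472, running G = 2.878472
t=2: π = [0.2917, 0.2975, 0.1916, 0.2193], E[r] = 2.1591, γ^t·E[r] = 1.057980, running G = 3.936453
t=3: π = [0.2908, 0.3007, 0.1928, 0.2158], E[r] = 2.1630, γ^t·E[r] = 0.741910, running G = 4.678362
t=4: π = [0.2911, 0.3009, 0.1920, 0.2160], E[r] = 2.1665, γ^t·E[r] = 0.520168, running G = 5.198530

G = 5.1985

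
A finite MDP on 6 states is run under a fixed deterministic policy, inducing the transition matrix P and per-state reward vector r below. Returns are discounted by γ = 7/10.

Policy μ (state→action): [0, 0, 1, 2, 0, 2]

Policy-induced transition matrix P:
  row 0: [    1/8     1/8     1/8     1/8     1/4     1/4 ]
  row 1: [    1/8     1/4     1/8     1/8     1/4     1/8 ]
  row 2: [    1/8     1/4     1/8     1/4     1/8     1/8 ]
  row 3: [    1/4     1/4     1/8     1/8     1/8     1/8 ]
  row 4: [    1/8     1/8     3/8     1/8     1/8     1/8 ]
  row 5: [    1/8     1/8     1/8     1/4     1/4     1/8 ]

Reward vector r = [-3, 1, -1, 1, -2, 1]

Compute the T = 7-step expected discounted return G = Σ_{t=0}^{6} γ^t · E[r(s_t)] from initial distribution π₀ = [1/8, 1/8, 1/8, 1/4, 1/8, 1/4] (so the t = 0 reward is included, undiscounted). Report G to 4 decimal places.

t=0: π = [0.1250, 0.1250, 0.1250, 0.2500, 0.1250, 0.2500], E[r] = -0.1250, γ^t·E[r] = -0.125000, running G = -0.125000
t=1: π = [0.1563, 0.1875, 0.1563, 0.1719, 0.1875, 0.1406], E[r] = -0.5000, γ^t·E[r] = -0.350000, running G = -0.475000
t=2: π = [0.1465, 0.1895, 0.1719, 0.1621, 0.1855, 0.1445], E[r] = -0.4863, γ^t·E[r] = -0.238301, running G = -0.713301
t=3: π = [0.1453, 0.1904, 0.1714, 0.1646, 0.1851, 0.1433], E[r] = -0.4790, γ^t·E[r] = -0.164298, running G = -0.877599
t=4: π = [0.1456, 0.1908, 0.1713, 0.1643, 0.1849, 0.1432], E[r] = -0.4794, γ^t·E[r] = -0.115111, running G = -0.992711
t=5: π = [0.1455, 0.1908, 0.1712, 0.1643, 0.1849, 0.1432], E[r] = -0.4794, γ^t·E[r] = -0.080577, running G = -1.073288
t=6: π = [0.1455, 0.1908, 0.1712, 0.1643, 0.1849, 0.1432], E[r] = -0.4794, γ^t·E[r] = -0.056407, running G = -1.129695

G = -1.1297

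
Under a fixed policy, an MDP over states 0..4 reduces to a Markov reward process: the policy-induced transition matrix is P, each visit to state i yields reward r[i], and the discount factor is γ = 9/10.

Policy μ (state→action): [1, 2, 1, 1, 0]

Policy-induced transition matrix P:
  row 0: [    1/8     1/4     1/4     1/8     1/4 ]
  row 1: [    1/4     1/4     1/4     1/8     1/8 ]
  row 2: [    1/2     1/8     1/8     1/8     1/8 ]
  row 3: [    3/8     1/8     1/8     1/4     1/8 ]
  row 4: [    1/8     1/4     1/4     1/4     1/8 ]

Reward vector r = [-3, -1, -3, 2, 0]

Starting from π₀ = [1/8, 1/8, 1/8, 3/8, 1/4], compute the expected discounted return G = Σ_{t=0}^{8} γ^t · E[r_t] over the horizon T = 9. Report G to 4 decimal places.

t=0: π = [0.1250, 0.1250, 0.1250, 0.3750, 0.2500], E[r] = -0.1250, γ^t·E[r] = -0.125000, running G = -0.125000
t=1: π = [0.2813, 0.1875, 0.1875, 0.2031, 0.1406], E[r] = -1.1875, γ^t·E[r] = -1.068750, running G = -1.193750
t=2: π = [0.2695, 0.2012, 0.2012, 0.1680, 0.1602], E[r] = -1.2773, γ^t·E[r] = -1.034648, running G = -2.228398
t=3: π = [0.2676, 0.2039, 0.2039, 0.1660, 0.1587], E[r] = -1.2861, γ^t·E[r] = -0.937591, running G = -3.165989
t=4: π = [0.2684, 0.2038, 0.2038, 0.1656, 0.1584], E[r] = -1.2892, γ^t·E[r] = -0.845834, running G = -4.011823
t=5: π = [0.2683, 0.2038, 0.2038, 0.1655, 0.1586], E[r] = -1.2892, γ^t·E[r] = -0.761233, running G = -4.773056
t=6: π = [0.2683, 0.2038, 0.2038, 0.1655, 0.1585], E[r] = -1.2892, γ^t·E[r] = -0.685130, running G = -5.458185
t=7: π = [0.2683, 0.2038, 0.2038, 0.1655, 0.1585], E[r] = -1.2892, γ^t·E[r] = -0.616620, running G = -6.074805
t=8: π = [0.2683, 0.2038, 0.2038, 0.1655, 0.1585], E[r] = -1.2892, γ^t·E[r] = -0.554958, running G = -6.629763

G = -6.6298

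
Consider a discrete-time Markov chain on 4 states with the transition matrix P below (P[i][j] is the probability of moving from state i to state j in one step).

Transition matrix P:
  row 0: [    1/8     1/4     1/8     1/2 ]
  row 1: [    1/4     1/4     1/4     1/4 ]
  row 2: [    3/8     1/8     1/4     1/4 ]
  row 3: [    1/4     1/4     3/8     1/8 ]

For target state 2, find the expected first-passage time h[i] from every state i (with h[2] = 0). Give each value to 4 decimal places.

First-step conditioning: h[2] = 0; for i ≠ 2, h[i] = 1 + Σ_k P[i][k]·h[k].
  h[0] = 1 + 1/8·h[0] + 1/4·h[1] + 1/2·h[3]
  h[1] = 1 + 1/4·h[0] + 1/4·h[1] + 1/4·h[3]
  h[3] = 1 + 1/4·h[0] + 1/4·h[1] + 1/8·h[3]
Solving the 3×3 linear system over states ≠ 2 gives exactly h = [352/83, 324/83, 0, 288/83] (h[2] = 0 is the target).

h = [4.2410, 3.9036, 0.0000, 3.4699]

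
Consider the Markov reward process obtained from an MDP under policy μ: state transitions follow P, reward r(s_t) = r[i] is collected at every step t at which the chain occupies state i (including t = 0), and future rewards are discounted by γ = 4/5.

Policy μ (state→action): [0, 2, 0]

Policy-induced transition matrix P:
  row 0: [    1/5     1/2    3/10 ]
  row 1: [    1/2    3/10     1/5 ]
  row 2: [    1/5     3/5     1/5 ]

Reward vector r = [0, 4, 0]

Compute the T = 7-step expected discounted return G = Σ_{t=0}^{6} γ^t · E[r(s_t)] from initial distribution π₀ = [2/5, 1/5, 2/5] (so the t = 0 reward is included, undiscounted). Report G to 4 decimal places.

t=0: π = [0.4000, 0.2000, 0.4000], E[r] = 0.8000, γ^t·E[r] = 0.800000, running G = 0.800000
t=1: π = [0.2600, 0.5000, 0.2400], E[r] = 2.0000, γ^t·E[r] = 1.600000, running G = 2.400000
t=2: π = [0.3500, 0.4240, 0.2260], E[r] = 1.6960, γ^t·E[r] = 1.085440, running G = 3.485440
t=3: π = [0.3272, 0.4378, 0.2350], E[r] = 1.7512, γ^t·E[r] = 0.896614, running G = 4.382054
t=4: π = [0.3313, 0.4359, 0.2327], E[r] = 1.7438, γ^t·E[r] = 0.714244, running G = 5.096298
t=5: π = [0.3308, 0.4361, 0.2331], E[r] = 1.7443, γ^t·E[r] = 0.571584, running G = 5.667883
t=6: π = [0.3308, 0.4361, 0.2331], E[r] = 1.7444, γ^t·E[r] = 0.457280, running G = 6.125163

G = 6.1252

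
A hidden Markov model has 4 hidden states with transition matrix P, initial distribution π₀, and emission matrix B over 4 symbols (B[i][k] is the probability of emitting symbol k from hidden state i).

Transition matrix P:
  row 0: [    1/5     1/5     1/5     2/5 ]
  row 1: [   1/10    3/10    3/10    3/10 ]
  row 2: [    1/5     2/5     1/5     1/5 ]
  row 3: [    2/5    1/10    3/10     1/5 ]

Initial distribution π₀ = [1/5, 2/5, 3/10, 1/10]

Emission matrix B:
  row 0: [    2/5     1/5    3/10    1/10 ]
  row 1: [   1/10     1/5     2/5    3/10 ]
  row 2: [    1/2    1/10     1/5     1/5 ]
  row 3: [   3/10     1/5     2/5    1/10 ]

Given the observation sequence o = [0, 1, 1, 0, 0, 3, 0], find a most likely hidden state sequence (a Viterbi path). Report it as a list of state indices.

path = [2, 1, 3, 0, 2, 1, 2]

t=0: δ = [8.000e-02, 4.000e-02, 1.500e-01, 3.000e-02]  (obs o_0=0)
t=1: δ = [6.000e-03, 1.200e-02, 3.000e-03, 6.400e-03]  ψ = [2, 2, 2, 0]  (obs o_1=1)
t=2: δ = [5.120e-04, 7.200e-04, 3.600e-04, 7.200e-04]  ψ = [3, 1, 1, 1]  (obs o_2=1)
t=3: δ = [1.152e-04, 2.160e-05, 1.080e-04, 6.480e-05]  ψ = [3, 1, 1, 1]  (obs o_3=0)
t=4: δ = [1.037e-05, 4.320e-06, 1.152e-05, 1.382e-05]  ψ = [3, 2, 0, 0]  (obs o_4=0)
t=5: δ = [5.530e-07, 1.382e-06, 8.294e-07, 4.147e-07]  ψ = [3, 2, 3, 0]  (obs o_5=3)
t=6: δ = [6.636e-08, 4.147e-08, 2.074e-07, 1.244e-07]  ψ = [2, 1, 1, 1]  (obs o_6=0)
backtrack: best end state = 2; path = [2, 1, 3, 0, 2, 1, 2]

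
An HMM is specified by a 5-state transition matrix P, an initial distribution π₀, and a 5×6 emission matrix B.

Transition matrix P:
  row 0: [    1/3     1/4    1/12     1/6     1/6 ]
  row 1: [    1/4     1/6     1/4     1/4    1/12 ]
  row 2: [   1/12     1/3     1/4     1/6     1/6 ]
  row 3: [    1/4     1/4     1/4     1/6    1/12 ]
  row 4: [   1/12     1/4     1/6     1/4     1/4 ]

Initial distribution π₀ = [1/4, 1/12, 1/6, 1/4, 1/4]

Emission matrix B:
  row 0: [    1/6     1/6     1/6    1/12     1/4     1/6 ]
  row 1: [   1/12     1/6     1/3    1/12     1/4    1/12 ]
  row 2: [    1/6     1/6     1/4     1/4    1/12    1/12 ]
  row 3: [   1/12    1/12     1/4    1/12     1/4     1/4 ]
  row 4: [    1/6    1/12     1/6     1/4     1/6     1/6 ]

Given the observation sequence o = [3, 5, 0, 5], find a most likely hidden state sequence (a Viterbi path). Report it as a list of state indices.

path = [4, 3, 0, 0]

t=0: δ = [2.083e-02, 6.944e-03, 4.167e-02, 2.083e-02, 6.250e-02]  (obs o_0=3)
t=1: δ = [1.157e-03, 1.302e-03, 8.681e-04, 3.906e-03, 2.604e-03]  ψ = [0, 4, 2, 4, 4]  (obs o_1=5)
t=2: δ = [1.628e-04, 8.138e-05, 1.628e-04, 5.425e-05, 1.085e-04]  ψ = [3, 3, 3, 3, 4]  (obs o_2=0)
t=3: δ = [9.042e-06, 4.521e-06, 3.391e-06, 6.782e-06, 4.521e-06]  ψ = [0, 2, 2, 0, 0]  (obs o_3=5)
backtrack: best end state = 0; path = [4, 3, 0, 0]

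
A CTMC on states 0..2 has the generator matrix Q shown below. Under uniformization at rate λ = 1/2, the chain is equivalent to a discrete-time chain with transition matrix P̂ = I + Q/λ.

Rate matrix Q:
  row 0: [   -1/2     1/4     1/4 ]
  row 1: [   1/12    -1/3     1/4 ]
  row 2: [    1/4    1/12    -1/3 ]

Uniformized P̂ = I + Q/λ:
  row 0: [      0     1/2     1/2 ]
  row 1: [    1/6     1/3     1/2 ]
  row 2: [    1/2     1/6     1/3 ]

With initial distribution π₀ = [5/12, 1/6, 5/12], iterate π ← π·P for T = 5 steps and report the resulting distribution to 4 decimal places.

π = [0.2653, 0.3062, 0.4286]

t=0: π = [0.4167, 0.1667, 0.4167]
t=1: π = [0.2361, 0.3333, 0.4306]
t=2: π = [0.2708, 0.3009, 0.4282]
t=3: π = [0.2643, 0.3071, 0.4286]
t=4: π = [0.2655, 0.3059, 0.4286]
t=5: π = [0.2653, 0.3062, 0.4286]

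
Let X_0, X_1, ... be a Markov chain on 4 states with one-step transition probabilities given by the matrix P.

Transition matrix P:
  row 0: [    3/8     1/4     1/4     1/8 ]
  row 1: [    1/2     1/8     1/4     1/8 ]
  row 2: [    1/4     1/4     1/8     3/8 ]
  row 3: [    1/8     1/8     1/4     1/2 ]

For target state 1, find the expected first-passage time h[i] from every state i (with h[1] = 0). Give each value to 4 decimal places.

First-step conditioning: h[1] = 0; for i ≠ 1, h[i] = 1 + Σ_k P[i][k]·h[k].
  h[0] = 1 + 3/8·h[0] + 1/4·h[2] + 1/8·h[3]
  h[2] = 1 + 1/4·h[0] + 1/8·h[2] + 3/8·h[3]
  h[3] = 1 + 1/8·h[0] + 1/4·h[2] + 1/2·h[3]
Solving the 3×3 linear system over states ≠ 1 gives exactly h = [360/77, 0, 376/77, 432/77] (h[1] = 0 is the target).

h = [4.6753, 0.0000, 4.8831, 5.6104]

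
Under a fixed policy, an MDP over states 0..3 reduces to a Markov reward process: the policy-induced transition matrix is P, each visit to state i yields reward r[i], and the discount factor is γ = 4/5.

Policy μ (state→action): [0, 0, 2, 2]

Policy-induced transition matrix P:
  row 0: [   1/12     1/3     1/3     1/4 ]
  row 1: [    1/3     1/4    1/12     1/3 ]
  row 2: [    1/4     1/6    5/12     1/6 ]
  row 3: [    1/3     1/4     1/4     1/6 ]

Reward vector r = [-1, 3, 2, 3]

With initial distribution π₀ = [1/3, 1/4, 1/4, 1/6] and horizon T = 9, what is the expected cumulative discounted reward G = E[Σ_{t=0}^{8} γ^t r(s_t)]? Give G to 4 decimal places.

t=0: π = [0.3333, 0.2500, 0.2500, 0.1667], E[r] = 1.4167, γ^t·E[r] = 1.416667, running G = 1.416667
t=1: π = [0.2292, 0.2569, 0.2778, 0.2361], E[r] = 1.8056, γ^t·E[r] = 1.444444, running G = 2.861111
t=2: π = [0.2529, 0.2459, 0.2726, 0.2286], E[r] = 1.7159, γ^t·E[r] = 1.098148, running G = 3.959259
t=3: π = [0.2474, 0.2484, 0.2755, 0.2287], E[r] = 1.7349, γ^t·E[r] = 0.888272, running G = 4.847531
t=4: π = [0.2485, 0.2477, 0.2751, 0.2287], E[r] = 1.7308, γ^t·E[r] = 0.708919, running G = 5.556449
t=5: π = [0.2483, 0.2478, 0.2753, 0.2287], E[r] = 1.7316, γ^t·E[r] = 0.567415, running G = 6.123865
t=6: π = [0.2483, 0.2477, 0.2753, 0.2287], E[r] = 1.7314, γ^t·E[r] = 0.453884, running G = 6.577749
t=7: π = [0.2483, 0.2478, 0.2753, 0.2287], E[r] = 1.7315, γ^t·E[r] = 0.363115, running G = 6.940864
t=8: π = [0.2483, 0.2478, 0.2753, 0.2287], E[r] = 1.7315, γ^t·E[r] = 0.290491, running G = 7.231354

G = 7.2314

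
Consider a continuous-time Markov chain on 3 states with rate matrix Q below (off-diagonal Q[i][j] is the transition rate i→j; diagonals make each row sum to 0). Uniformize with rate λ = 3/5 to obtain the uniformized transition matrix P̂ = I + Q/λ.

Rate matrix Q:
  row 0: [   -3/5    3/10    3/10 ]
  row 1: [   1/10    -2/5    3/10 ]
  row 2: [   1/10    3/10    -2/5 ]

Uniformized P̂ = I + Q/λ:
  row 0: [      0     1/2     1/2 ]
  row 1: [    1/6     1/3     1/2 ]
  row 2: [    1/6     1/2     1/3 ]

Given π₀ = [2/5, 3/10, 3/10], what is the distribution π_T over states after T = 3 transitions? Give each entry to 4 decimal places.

π = [0.1417, 0.4292, 0.4292]

t=0: π = [0.4000, 0.3000, 0.3000]
t=1: π = [0.1000, 0.4500, 0.4500]
t=2: π = [0.1500, 0.4250, 0.4250]
t=3: π = [0.1417, 0.4292, 0.4292]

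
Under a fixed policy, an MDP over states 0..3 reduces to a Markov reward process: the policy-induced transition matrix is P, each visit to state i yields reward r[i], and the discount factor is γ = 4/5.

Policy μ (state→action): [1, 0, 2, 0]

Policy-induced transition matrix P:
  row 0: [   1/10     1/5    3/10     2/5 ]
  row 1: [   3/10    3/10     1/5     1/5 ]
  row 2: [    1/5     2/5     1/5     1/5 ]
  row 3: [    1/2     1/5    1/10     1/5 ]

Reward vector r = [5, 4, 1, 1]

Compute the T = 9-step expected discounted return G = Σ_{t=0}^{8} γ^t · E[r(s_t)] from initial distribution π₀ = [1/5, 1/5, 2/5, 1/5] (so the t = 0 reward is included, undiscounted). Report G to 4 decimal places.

G = 12.1018

t=0: π = [0.2000, 0.2000, 0.4000, 0.2000], E[r] = 2.4000, γ^t·E[r] = 2.400000, running G = 2.400000
t=1: π = [0.2600, 0.3000, 0.2000, 0.2400], E[r] = 2.9400, γ^t·E[r] = 2.352000, running G = 4.752000
t=2: π = [0.2760, 0.2700, 0.2020, 0.2520], E[r] = 2.9140, γ^t·E[r] = 1.864960, running G = 6.616960
t=3: π = [0.2750, 0.2674, 0.2024, 0.2552], E[r] = 2.9022, γ^t·E[r] = 1.485926, running G = 8.102886
t=4: π = [0.2758, 0.2672, 0.2020, 0.2550], E[r] = 2.9049, γ^t·E[r] = 1.189831, running G = 9.292717
t=5: π = [0.2756, 0.2671, 0.2021, 0.2552], E[r] = 2.9039, γ^t·E[r] = 0.951557, running G = 10.244274
t=6: π = [0.2757, 0.2671, 0.2020, 0.2551], E[r] = 2.9042, γ^t·E[r] = 0.761310, running G = 11.005584
t=7: π = [0.2757, 0.2671, 0.2021, 0.2551], E[r] = 2.9041, γ^t·E[r] = 0.609033, running G = 11.614617
t=8: π = [0.2757, 0.2671, 0.2021, 0.2551], E[r] = 2.9041, γ^t·E[r] = 0.487229, running G = 12.101846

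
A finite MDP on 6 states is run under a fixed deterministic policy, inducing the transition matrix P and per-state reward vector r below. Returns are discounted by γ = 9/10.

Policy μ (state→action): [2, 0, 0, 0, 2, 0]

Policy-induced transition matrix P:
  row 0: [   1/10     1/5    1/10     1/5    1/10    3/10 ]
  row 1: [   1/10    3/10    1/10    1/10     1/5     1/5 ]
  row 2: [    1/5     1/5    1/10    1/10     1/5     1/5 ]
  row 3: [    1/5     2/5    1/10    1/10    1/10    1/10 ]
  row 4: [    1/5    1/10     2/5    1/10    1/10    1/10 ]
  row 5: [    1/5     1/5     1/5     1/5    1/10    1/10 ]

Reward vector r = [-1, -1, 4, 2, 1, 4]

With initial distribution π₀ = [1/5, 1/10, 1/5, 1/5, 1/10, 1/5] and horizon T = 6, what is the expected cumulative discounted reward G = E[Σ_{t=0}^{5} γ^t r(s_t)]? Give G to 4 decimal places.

t=0: π = [0.2000, 0.1000, 0.2000, 0.2000, 0.1000, 0.2000], E[r] = 1.8000, γ^t·E[r] = 1.800000, running G = 1.800000
t=1: π = [0.1700, 0.2400, 0.1500, 0.1400, 0.1300, 0.1700], E[r] = 1.2800, γ^t·E[r] = 1.152000, running G = 2.952000
t=2: π = [0.1590, 0.2390, 0.1560, 0.1340, 0.1390, 0.1730], E[r] = 1.3250, γ^t·E[r] = 1.073250, running G = 4.025250
t=3: π = [0.1602, 0.2368, 0.1590, 0.1332, 0.1395, 0.1713], E[r] = 1.3301, γ^t·E[r] = 0.969643, running G = 4.994893
t=4: π = [0.1603, 0.2364, 0.1590, 0.1332, 0.1396, 0.1716], E[r] = 1.3316, γ^t·E[r] = 0.873669, running G = 5.868562
t=5: π = [0.1603, 0.2363, 0.1590, 0.1332, 0.1395, 0.1716], E[r] = 1.3318, γ^t·E[r] = 0.786415, running G = 6.654977

G = 6.6550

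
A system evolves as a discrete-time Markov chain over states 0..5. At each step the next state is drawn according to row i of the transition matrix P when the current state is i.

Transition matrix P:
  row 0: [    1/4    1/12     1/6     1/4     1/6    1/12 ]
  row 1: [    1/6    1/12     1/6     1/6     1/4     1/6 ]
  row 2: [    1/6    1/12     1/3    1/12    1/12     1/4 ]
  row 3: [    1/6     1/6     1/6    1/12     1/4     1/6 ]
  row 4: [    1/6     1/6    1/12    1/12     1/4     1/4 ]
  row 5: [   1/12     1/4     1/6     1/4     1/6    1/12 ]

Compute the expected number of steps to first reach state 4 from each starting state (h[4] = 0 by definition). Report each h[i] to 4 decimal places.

h = [5.7178, 5.2723, 6.3639, 5.2723, 0.0000, 5.6436]

First-step conditioning: h[4] = 0; for i ≠ 4, h[i] = 1 + Σ_k P[i][k]·h[k].
  h[0] = 1 + 1/4·h[0] + 1/12·h[1] + 1/6·h[2] + 1/4·h[3] + 1/12·h[5]
  h[1] = 1 + 1/6·h[0] + 1/12·h[1] + 1/6·h[2] + 1/6·h[3] + 1/6·h[5]
  h[2] = 1 + 1/6·h[0] + 1/12·h[1] + 1/3·h[2] + 1/12·h[3] + 1/4·h[5]
  h[3] = 1 + 1/6·h[0] + 1/6·h[1] + 1/6·h[2] + 1/12·h[3] + 1/6·h[5]
  h[5] = 1 + 1/12·h[0] + 1/4·h[1] + 1/6·h[2] + 1/4·h[3] + 1/12·h[5]
Solving the 5×5 linear system over states ≠ 4 gives exactly h = [1155/202, 1065/202, 2571/404, 1065/202, 0, 570/101] (h[4] = 0 is the target).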